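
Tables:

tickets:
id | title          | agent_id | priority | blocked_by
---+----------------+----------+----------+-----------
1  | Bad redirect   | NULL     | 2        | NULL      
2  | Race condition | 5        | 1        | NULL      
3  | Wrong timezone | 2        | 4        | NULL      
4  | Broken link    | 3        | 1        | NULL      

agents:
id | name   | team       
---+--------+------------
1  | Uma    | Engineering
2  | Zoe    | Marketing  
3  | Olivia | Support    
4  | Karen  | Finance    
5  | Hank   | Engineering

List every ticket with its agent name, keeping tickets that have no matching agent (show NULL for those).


LEFT JOIN keeps every row from tickets (the left table); where agent_id has no match in agents, the agent columns become NULL. Walk through each ticket:
  - ticket 1 (Bad redirect): agent_id=NULL, no match -> kept with NULL
  - ticket 2 (Race condition): agent_id=5 -> matches Hank
  - ticket 3 (Wrong timezone): agent_id=2 -> matches Zoe
  - ticket 4 (Broken link): agent_id=3 -> matches Olivia
All 4 rows appear; 1 has NULL agent.

SQL:
SELECT a.title, b.name AS agent
FROM tickets a
LEFT JOIN agents b ON a.agent_id = b.id

Result:
title          | agent 
---------------+-------
Bad redirect   | NULL  
Race condition | Hank  
Wrong timezone | Zoe   
Broken link    | Olivia


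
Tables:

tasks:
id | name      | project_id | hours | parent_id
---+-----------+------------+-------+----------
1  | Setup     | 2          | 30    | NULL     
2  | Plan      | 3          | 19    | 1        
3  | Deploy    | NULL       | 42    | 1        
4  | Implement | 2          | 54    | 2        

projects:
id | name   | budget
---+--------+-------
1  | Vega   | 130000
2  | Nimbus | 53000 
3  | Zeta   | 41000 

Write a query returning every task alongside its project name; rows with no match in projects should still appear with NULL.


LEFT JOIN keeps every row from tasks (the left table); where project_id has no match in projects, the project columns become NULL. Walk through each task:
  - task 1 (Setup): project_id=2 -> matches Nimbus
  - task 2 (Plan): project_id=3 -> matches Zeta
  - task 3 (Deploy): project_id=NULL, no match -> kept with NULL
  - task 4 (Implement): project_id=2 -> matches Nimbus
All 4 rows appear; 1 has NULL project.

SQL:
SELECT a.name, b.name AS project
FROM tasks a
LEFT JOIN projects b ON a.project_id = b.id

Result:
name      | project
----------+--------
Setup     | Nimbus 
Plan      | Zeta   
Deploy    | NULL   
Implement | Nimbus 


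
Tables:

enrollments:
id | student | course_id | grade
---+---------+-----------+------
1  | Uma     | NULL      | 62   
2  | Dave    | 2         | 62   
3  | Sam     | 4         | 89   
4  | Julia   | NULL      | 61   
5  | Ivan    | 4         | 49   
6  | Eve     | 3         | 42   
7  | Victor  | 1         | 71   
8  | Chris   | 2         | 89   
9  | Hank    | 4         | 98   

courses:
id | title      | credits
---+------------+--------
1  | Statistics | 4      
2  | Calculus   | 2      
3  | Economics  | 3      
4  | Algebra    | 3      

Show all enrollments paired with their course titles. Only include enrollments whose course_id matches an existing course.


INNER JOIN keeps only enrollments rows whose course_id matches an id in courses. Walk through each enrollment:
  - enrollment 1 (Uma): course_id=NULL, no match -> dropped
  - enrollment 2 (Dave): course_id=2 -> matches Calculus
  - enrollment 3 (Sam): course_id=4 -> matches Algebra
  - enrollment 4 (Julia): course_id=NULL, no match -> dropped
  - enrollment 5 (Ivan): course_id=4 -> matches Algebra
  - enrollment 6 (Eve): course_id=3 -> matches Economics
  - enrollment 7 (Victor): course_id=1 -> matches Statistics
  - enrollment 8 (Chris): course_id=2 -> matches Calculus
  - enrollment 9 (Hank): course_id=4 -> matches Algebra
So 2 of 9 rows are dropped.

SQL:
SELECT a.student, b.title AS course
FROM enrollments a
INNER JOIN courses b ON a.course_id = b.id

Result:
student | course    
--------+-----------
Dave    | Calculus  
Sam     | Algebra   
Ivan    | Algebra   
Eve     | Economics 
Victor  | Statistics
Chris   | Calculus  
Hank    | Algebra   


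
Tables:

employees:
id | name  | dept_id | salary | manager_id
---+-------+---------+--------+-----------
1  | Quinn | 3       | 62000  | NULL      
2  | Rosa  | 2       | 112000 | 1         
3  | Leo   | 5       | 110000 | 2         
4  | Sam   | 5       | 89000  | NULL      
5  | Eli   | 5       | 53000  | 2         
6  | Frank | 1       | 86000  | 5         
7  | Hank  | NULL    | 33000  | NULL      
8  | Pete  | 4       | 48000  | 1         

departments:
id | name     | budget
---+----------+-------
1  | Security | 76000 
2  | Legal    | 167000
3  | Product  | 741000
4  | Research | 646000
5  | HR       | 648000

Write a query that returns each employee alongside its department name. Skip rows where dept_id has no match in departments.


INNER JOIN keeps only employees rows whose dept_id matches an id in departments. Walk through each employee:
  - employee 1 (Quinn): dept_id=3 -> matches Product
  - employee 2 (Rosa): dept_id=2 -> matches Legal
  - employee 3 (Leo): dept_id=5 -> matches HR
  - employee 4 (Sam): dept_id=5 -> matches HR
  - employee 5 (Eli): dept_id=5 -> matches HR
  - employee 6 (Frank): dept_id=1 -> matches Security
  - employee 7 (Hank): dept_id=NULL, no match -> dropped
  - employee 8 (Pete): dept_id=4 -> matches Research
So 1 of 8 rows is dropped.

SQL:
SELECT a.name, b.name AS department
FROM employees a
INNER JOIN departments b ON a.dept_id = b.id

Result:
name  | department
------+-----------
Quinn | Product   
Rosa  | Legal     
Leo   | HR        
Sam   | HR        
Eli   | HR        
Frank | Security  
Pete  | Research  


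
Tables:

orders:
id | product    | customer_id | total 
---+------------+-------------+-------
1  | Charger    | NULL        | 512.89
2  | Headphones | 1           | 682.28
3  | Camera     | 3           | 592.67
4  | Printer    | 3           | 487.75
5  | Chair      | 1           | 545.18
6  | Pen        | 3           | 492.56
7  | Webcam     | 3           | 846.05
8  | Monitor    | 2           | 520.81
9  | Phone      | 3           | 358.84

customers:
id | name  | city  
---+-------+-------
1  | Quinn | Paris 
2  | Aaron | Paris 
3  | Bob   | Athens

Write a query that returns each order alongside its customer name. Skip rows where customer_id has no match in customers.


INNER JOIN keeps only orders rows whose customer_id matches an id in customers. Walk through each order:
  - order 1 (Charger): customer_id=NULL, no match -> dropped
  - order 2 (Headphones): customer_id=1 -> matches Quinn
  - order 3 (Camera): customer_id=3 -> matches Bob
  - order 4 (Printer): customer_id=3 -> matches Bob
  - order 5 (Chair): customer_id=1 -> matches Quinn
  - order 6 (Pen): customer_id=3 -> matches Bob
  - order 7 (Webcam): customer_id=3 -> matches Bob
  - order 8 (Monitor): customer_id=2 -> matches Aaron
  - order 9 (Phone): customer_id=3 -> matches Bob
So 1 of 9 rows is dropped.

SQL:
SELECT a.product, b.name AS customer
FROM orders a
INNER JOIN customers b ON a.customer_id = b.id

Result:
product    | customer
-----------+---------
Headphones | Quinn   
Camera     | Bob     
Printer    | Bob     
Chair      | Quinn   
Pen        | Bob     
Webcam     | Bob     
Monitor    | Aaron   
Phone      | Bob     


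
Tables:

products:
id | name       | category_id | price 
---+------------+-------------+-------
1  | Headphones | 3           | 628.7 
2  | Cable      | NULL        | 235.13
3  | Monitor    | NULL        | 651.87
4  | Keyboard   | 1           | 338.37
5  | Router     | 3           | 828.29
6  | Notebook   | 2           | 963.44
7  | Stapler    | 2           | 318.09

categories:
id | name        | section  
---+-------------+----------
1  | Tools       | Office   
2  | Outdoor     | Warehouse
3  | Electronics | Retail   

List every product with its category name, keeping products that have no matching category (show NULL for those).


LEFT JOIN keeps every row from products (the left table); where category_id has no match in categories, the category columns become NULL. Walk through each product:
  - product 1 (Headphones): category_id=3 -> matches Electronics
  - product 2 (Cable): category_id=NULL, no match -> kept with NULL
  - product 3 (Monitor): category_id=NULL, no match -> kept with NULL
  - product 4 (Keyboard): category_id=1 -> matches Tools
  - product 5 (Router): category_id=3 -> matches Electronics
  - product 6 (Notebook): category_id=2 -> matches Outdoor
  - product 7 (Stapler): category_id=2 -> matches Outdoor
All 7 rows appear; 2 have NULL category.

SQL:
SELECT a.name, b.name AS category
FROM products a
LEFT JOIN categories b ON a.category_id = b.id

Result:
name       | category   
-----------+------------
Headphones | Electronics
Cable      | NULL       
Monitor    | NULL       
Keyboard   | Tools      
Router     | Electronics
Notebook   | Outdoor    
Stapler    | Outdoor    


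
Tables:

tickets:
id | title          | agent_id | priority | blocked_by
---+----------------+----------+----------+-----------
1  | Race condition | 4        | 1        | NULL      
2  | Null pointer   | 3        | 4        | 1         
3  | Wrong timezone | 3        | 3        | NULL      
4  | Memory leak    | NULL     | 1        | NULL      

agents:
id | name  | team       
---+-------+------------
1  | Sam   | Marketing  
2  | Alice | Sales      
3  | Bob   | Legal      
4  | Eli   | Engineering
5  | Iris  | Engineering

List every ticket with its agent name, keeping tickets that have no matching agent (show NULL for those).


LEFT JOIN keeps every row from tickets (the left table); where agent_id has no match in agents, the agent columns become NULL. Walk through each ticket:
  - ticket 1 (Race condition): agent_id=4 -> matches Eli
  - ticket 2 (Null pointer): agent_id=3 -> matches Bob
  - ticket 3 (Wrong timezone): agent_id=3 -> matches Bob
  - ticket 4 (Memory leak): agent_id=NULL, no match -> kept with NULL
All 4 rows appear; 1 has NULL agent.

SQL:
SELECT a.title, b.name AS agent
FROM tickets a
LEFT JOIN agents b ON a.agent_id = b.id

Result:
title          | agent
---------------+------
Race condition | Eli  
Null pointer   | Bob  
Wrong timezone | Bob  
Memory leak    | NULL 


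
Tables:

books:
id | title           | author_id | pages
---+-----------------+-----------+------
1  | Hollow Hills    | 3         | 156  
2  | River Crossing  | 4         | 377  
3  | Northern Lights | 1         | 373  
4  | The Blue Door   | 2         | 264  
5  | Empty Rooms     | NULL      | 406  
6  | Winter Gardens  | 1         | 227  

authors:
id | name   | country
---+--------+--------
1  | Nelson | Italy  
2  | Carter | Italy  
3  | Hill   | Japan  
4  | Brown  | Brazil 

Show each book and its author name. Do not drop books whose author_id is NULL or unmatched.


LEFT JOIN keeps every row from books (the left table); where author_id has no match in authors, the author columns become NULL. Walk through each book:
  - book 1 (Hollow Hills): author_id=3 -> matches Hill
  - book 2 (River Crossing): author_id=4 -> matches Brown
  - book 3 (Northern Lights): author_id=1 -> matches Nelson
  - book 4 (The Blue Door): author_id=2 -> matches Carter
  - book 5 (Empty Rooms): author_id=NULL, no match -> kept with NULL
  - book 6 (Winter Gardens): author_id=1 -> matches Nelson
All 6 rows appear; 1 has NULL author.

SQL:
SELECT a.title, b.name AS author
FROM books a
LEFT JOIN authors b ON a.author_id = b.id

Result:
title           | author
----------------+-------
Hollow Hills    | Hill  
River Crossing  | Brown 
Northern Lights | Nelson
The Blue Door   | Carter
Empty Rooms     | NULL  
Winter Gardens  | Nelson


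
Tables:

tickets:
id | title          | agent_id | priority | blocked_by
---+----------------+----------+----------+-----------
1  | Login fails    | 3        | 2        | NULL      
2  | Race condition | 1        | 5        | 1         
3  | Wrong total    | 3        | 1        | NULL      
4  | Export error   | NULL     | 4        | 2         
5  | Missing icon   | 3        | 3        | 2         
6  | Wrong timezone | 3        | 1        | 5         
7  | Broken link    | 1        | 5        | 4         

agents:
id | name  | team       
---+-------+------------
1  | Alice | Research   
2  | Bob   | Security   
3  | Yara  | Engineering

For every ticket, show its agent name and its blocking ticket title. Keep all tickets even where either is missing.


Two LEFT JOINs from the same base table tickets: one to agents via agent_id, one to tickets itself via blocked_by. Both are LEFT so every ticket is preserved.
Match against agents:
  - ticket 1 (Login fails): agent_id=3 -> matches Yara
  - ticket 2 (Race condition): agent_id=1 -> matches Alice
  - ticket 3 (Wrong total): agent_id=3 -> matches Yara
  - ticket 4 (Export error): agent_id=NULL, no match -> kept with NULL
  - ticket 5 (Missing icon): agent_id=3 -> matches Yara
  - ticket 6 (Wrong timezone): agent_id=3 -> matches Yara
  - ticket 7 (Broken link): agent_id=1 -> matches Alice
Match against tickets (self):
  - ticket 1 (Login fails): blocked_by=NULL -> NULL
  - ticket 2 (Race condition): blocked_by=1 -> Login fails
  - ticket 3 (Wrong total): blocked_by=NULL -> NULL
  - ticket 4 (Export error): blocked_by=2 -> Race condition
  - ticket 5 (Missing icon): blocked_by=2 -> Race condition
  - ticket 6 (Wrong timezone): blocked_by=5 -> Missing icon
  - ticket 7 (Broken link): blocked_by=4 -> Export error

SQL:
SELECT a.title, b.name AS agent, c.title AS blocked_by
FROM tickets a
LEFT JOIN agents b ON a.agent_id = b.id
LEFT JOIN tickets c ON a.blocked_by = c.id

Result:
title          | agent | blocked_by    
---------------+-------+---------------
Login fails    | Yara  | NULL          
Race condition | Alice | Login fails   
Wrong total    | Yara  | NULL          
Export error   | NULL  | Race condition
Missing icon   | Yara  | Race condition
Wrong timezone | Yara  | Missing icon  
Broken link    | Alice | Export error  


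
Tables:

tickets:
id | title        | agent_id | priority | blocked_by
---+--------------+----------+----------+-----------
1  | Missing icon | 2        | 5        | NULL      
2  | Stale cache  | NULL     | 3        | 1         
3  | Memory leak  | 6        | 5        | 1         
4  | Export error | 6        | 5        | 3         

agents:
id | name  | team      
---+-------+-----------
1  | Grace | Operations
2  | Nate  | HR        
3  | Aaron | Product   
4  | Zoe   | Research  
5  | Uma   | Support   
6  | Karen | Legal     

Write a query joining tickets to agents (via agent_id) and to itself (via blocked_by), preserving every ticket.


Two LEFT JOINs from the same base table tickets: one to agents via agent_id, one to tickets itself via blocked_by. Both are LEFT so every ticket is preserved.
Match against agents:
  - ticket 1 (Missing icon): agent_id=2 -> matches Nate
  - ticket 2 (Stale cache): agent_id=NULL, no match -> kept with NULL
  - ticket 3 (Memory leak): agent_id=6 -> matches Karen
  - ticket 4 (Export error): agent_id=6 -> matches Karen
Match against tickets (self):
  - ticket 1 (Missing icon): blocked_by=NULL -> NULL
  - ticket 2 (Stale cache): blocked_by=1 -> Missing icon
  - ticket 3 (Memory leak): blocked_by=1 -> Missing icon
  - ticket 4 (Export error): blocked_by=3 -> Memory leak

SQL:
SELECT a.title, b.name AS agent, c.title AS blocked_by
FROM tickets a
LEFT JOIN agents b ON a.agent_id = b.id
LEFT JOIN tickets c ON a.blocked_by = c.id

Result:
title        | agent | blocked_by  
-------------+-------+-------------
Missing icon | Nate  | NULL        
Stale cache  | NULL  | Missing icon
Memory leak  | Karen | Missing icon
Export error | Karen | Memory leak 


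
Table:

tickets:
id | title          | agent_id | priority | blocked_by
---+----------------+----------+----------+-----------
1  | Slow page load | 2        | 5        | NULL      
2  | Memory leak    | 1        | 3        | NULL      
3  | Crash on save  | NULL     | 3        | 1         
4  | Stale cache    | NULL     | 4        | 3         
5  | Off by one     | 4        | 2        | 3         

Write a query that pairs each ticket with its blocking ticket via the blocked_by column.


This is a self-join: tickets is joined to a second copy of itself, matching each row's blocked_by to another row's id. Use LEFT JOIN so rows with blocked_by=NULL are kept.
  - ticket 1 (Slow page load): blocked_by=NULL -> NULL
  - ticket 2 (Memory leak): blocked_by=NULL -> NULL
  - ticket 3 (Crash on save): blocked_by=1 -> Slow page load
  - ticket 4 (Stale cache): blocked_by=3 -> Crash on save
  - ticket 5 (Off by one): blocked_by=3 -> Crash on save

SQL:
SELECT a.title AS item, b.title AS blocked_by
FROM tickets a
LEFT JOIN tickets b ON a.blocked_by = b.id

Result:
item           | blocked_by    
---------------+---------------
Slow page load | NULL          
Memory leak    | NULL          
Crash on save  | Slow page load
Stale cache    | Crash on save 
Off by one     | Crash on save 


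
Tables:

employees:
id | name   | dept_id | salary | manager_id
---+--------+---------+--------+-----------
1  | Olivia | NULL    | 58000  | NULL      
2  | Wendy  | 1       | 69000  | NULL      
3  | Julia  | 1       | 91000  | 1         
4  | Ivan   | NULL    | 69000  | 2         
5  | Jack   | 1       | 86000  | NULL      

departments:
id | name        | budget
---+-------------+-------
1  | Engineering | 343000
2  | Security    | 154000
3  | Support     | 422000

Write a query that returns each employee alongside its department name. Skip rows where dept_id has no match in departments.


INNER JOIN keeps only employees rows whose dept_id matches an id in departments. Walk through each employee:
  - employee 1 (Olivia): dept_id=NULL, no match -> dropped
  - employee 2 (Wendy): dept_id=1 -> matches Engineering
  - employee 3 (Julia): dept_id=1 -> matches Engineering
  - employee 4 (Ivan): dept_id=NULL, no match -> dropped
  - employee 5 (Jack): dept_id=1 -> matches Engineering
So 2 of 5 rows are dropped.

SQL:
SELECT a.name, b.name AS department
FROM employees a
INNER JOIN departments b ON a.dept_id = b.id

Result:
name  | department 
------+------------
Wendy | Engineering
Julia | Engineering
Jack  | Engineering


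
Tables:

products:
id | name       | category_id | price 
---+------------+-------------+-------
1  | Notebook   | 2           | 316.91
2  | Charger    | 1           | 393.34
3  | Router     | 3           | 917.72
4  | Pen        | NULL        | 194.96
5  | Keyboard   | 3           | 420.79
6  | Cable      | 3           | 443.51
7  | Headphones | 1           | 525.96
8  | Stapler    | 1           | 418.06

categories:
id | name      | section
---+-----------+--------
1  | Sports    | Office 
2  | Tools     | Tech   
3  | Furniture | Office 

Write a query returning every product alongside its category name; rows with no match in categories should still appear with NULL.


LEFT JOIN keeps every row from products (the left table); where category_id has no match in categories, the category columns become NULL. Walk through each product:
  - product 1 (Notebook): category_id=2 -> matches Tools
  - product 2 (Charger): category_id=1 -> matches Sports
  - product 3 (Router): category_id=3 -> matches Furniture
  - product 4 (Pen): category_id=NULL, no match -> kept with NULL
  - product 5 (Keyboard): category_id=3 -> matches Furniture
  - product 6 (Cable): category_id=3 -> matches Furniture
  - product 7 (Headphones): category_id=1 -> matches Sports
  - product 8 (Stapler): category_id=1 -> matches Sports
All 8 rows appear; 1 has NULL category.

SQL:
SELECT a.name, b.name AS category
FROM products a
LEFT JOIN categories b ON a.category_id = b.id

Result:
name       | category 
-----------+----------
Notebook   | Tools    
Charger    | Sports   
Router     | Furniture
Pen        | NULL     
Keyboard   | Furniture
Cable      | Furniture
Headphones | Sports   
Stapler    | Sports   


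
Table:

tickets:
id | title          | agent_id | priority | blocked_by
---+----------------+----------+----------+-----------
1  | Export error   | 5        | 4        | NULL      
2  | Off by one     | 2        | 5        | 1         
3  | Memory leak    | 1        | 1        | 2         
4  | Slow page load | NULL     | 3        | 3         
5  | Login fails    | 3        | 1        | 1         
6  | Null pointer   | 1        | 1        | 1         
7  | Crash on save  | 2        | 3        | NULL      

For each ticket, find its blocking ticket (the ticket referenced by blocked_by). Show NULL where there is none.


This is a self-join: tickets is joined to a second copy of itself, matching each row's blocked_by to another row's id. Use LEFT JOIN so rows with blocked_by=NULL are kept.
  - ticket 1 (Export error): blocked_by=NULL -> NULL
  - ticket 2 (Off by one): blocked_by=1 -> Export error
  - ticket 3 (Memory leak): blocked_by=2 -> Off by one
  - ticket 4 (Slow page load): blocked_by=3 -> Memory leak
  - ticket 5 (Login fails): blocked_by=1 -> Export error
  - ticket 6 (Null pointer): blocked_by=1 -> Export error
  - ticket 7 (Crash on save): blocked_by=NULL -> NULL

SQL:
SELECT a.title AS item, b.title AS blocked_by
FROM tickets a
LEFT JOIN tickets b ON a.blocked_by = b.id

Result:
item           | blocked_by  
---------------+-------------
Export error   | NULL        
Off by one     | Export error
Memory leak    | Off by one  
Slow page load | Memory leak 
Login fails    | Export error
Null pointer   | Export error
Crash on save  | NULL        


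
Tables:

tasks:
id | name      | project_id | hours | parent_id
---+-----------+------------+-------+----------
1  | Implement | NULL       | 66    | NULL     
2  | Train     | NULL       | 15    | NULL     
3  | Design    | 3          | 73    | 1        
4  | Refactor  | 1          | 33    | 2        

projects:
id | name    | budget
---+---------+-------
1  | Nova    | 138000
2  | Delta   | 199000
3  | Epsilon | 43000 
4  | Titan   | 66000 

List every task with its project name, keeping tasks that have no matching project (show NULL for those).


LEFT JOIN keeps every row from tasks (the left table); where project_id has no match in projects, the project columns become NULL. Walk through each task:
  - task 1 (Implement): project_id=NULL, no match -> kept with NULL
  - task 2 (Train): project_id=NULL, no match -> kept with NULL
  - task 3 (Design): project_id=3 -> matches Epsilon
  - task 4 (Refactor): project_id=1 -> matches Nova
All 4 rows appear; 2 have NULL project.

SQL:
SELECT a.name, b.name AS project
FROM tasks a
LEFT JOIN projects b ON a.project_id = b.id

Result:
name      | project
----------+--------
Implement | NULL   
Train     | NULL   
Design    | Epsilon
Refactor  | Nova   


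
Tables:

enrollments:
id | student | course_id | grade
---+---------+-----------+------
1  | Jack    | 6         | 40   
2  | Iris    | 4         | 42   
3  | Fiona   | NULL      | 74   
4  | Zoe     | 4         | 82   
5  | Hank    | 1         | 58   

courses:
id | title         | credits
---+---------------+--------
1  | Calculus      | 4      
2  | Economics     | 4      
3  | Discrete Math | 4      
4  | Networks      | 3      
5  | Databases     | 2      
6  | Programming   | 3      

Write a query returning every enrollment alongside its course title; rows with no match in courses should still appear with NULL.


LEFT JOIN keeps every row from enrollments (the left table); where course_id has no match in courses, the course columns become NULL. Walk through each enrollment:
  - enrollment 1 (Jack): course_id=6 -> matches Programming
  - enrollment 2 (Iris): course_id=4 -> matches Networks
  - enrollment 3 (Fiona): course_id=NULL, no match -> kept with NULL
  - enrollment 4 (Zoe): course_id=4 -> matches Networks
  - enrollment 5 (Hank): course_id=1 -> matches Calculus
All 5 rows appear; 1 has NULL course.

SQL:
SELECT a.student, b.title AS course
FROM enrollments a
LEFT JOIN courses b ON a.course_id = b.id

Result:
student | course     
--------+------------
Jack    | Programming
Iris    | Networks   
Fiona   | NULL       
Zoe     | Networks   
Hank    | Calculus   


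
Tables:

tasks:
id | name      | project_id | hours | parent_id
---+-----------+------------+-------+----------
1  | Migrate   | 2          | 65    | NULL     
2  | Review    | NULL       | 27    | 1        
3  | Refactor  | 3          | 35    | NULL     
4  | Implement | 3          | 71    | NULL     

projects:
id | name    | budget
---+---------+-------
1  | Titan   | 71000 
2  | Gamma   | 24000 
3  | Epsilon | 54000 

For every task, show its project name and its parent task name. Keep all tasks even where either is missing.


Two LEFT JOINs from the same base table tasks: one to projects via project_id, one to tasks itself via parent_id. Both are LEFT so every task is preserved.
Match against projects:
  - task 1 (Migrate): project_id=2 -> matches Gamma
  - task 2 (Review): project_id=NULL, no match -> kept with NULL
  - task 3 (Refactor): project_id=3 -> matches Epsilon
  - task 4 (Implement): project_id=3 -> matches Epsilon
Match against tasks (self):
  - task 1 (Migrate): parent_id=NULL -> NULL
  - task 2 (Review): parent_id=1 -> Migrate
  - task 3 (Refactor): parent_id=NULL -> NULL
  - task 4 (Implement): parent_id=NULL -> NULL

SQL:
SELECT a.name, b.name AS project, c.name AS parent
FROM tasks a
LEFT JOIN projects b ON a.project_id = b.id
LEFT JOIN tasks c ON a.parent_id = c.id

Result:
name      | project | parent 
----------+---------+--------
Migrate   | Gamma   | NULL   
Review    | NULL    | Migrate
Refactor  | Epsilon | NULL   
Implement | Epsilon | NULL   


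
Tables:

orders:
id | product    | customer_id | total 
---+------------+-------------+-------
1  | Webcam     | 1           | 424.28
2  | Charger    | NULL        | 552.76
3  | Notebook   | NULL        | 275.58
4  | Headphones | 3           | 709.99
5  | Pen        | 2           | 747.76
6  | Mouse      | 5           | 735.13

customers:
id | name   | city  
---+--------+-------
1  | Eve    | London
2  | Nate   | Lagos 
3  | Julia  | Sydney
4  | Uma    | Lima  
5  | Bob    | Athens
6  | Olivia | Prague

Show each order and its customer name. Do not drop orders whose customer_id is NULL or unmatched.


LEFT JOIN keeps every row from orders (the left table); where customer_id has no match in customers, the customer columns become NULL. Walk through each order:
  - order 1 (Webcam): customer_id=1 -> matches Eve
  - order 2 (Charger): customer_id=NULL, no match -> kept with NULL
  - order 3 (Notebook): customer_id=NULL, no match -> kept with NULL
  - order 4 (Headphones): customer_id=3 -> matches Julia
  - order 5 (Pen): customer_id=2 -> matches Nate
  - order 6 (Mouse): customer_id=5 -> matches Bob
All 6 rows appear; 2 have NULL customer.

SQL:
SELECT a.product, b.name AS customer
FROM orders a
LEFT JOIN customers b ON a.customer_id = b.id

Result:
product    | customer
-----------+---------
Webcam     | Eve     
Charger    | NULL    
Notebook   | NULL    
Headphones | Julia   
Pen        | Nate    
Mouse      | Bob     


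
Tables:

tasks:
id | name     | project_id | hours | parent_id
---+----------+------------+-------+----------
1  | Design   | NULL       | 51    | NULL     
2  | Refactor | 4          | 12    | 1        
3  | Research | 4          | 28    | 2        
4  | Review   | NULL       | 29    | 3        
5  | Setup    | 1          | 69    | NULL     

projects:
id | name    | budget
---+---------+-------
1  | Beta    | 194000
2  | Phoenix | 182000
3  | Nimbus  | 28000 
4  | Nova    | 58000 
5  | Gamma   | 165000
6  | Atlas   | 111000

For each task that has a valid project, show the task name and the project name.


INNER JOIN keeps only tasks rows whose project_id matches an id in projects. Walk through each task:
  - task 1 (Design): project_id=NULL, no match -> dropped
  - task 2 (Refactor): project_id=4 -> matches Nova
  - task 3 (Research): project_id=4 -> matches Nova
  - task 4 (Review): project_id=NULL, no match -> dropped
  - task 5 (Setup): project_id=1 -> matches Beta
So 2 of 5 rows are dropped.

SQL:
SELECT a.name, b.name AS project
FROM tasks a
INNER JOIN projects b ON a.project_id = b.id

Result:
name     | project
---------+--------
Refactor | Nova   
Research | Nova   
Setup    | Beta   


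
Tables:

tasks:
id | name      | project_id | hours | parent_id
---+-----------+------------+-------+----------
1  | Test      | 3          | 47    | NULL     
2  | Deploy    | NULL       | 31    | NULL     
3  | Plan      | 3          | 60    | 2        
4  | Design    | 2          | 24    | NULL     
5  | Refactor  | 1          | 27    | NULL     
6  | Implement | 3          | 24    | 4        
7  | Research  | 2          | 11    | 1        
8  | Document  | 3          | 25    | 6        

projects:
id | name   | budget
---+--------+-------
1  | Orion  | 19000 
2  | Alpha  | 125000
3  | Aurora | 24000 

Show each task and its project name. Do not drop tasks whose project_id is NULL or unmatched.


LEFT JOIN keeps every row from tasks (the left table); where project_id has no match in projects, the project columns become NULL. Walk through each task:
  - task 1 (Test): project_id=3 -> matches Aurora
  - task 2 (Deploy): project_id=NULL, no match -> kept with NULL
  - task 3 (Plan): project_id=3 -> matches Aurora
  - task 4 (Design): project_id=2 -> matches Alpha
  - task 5 (Refactor): project_id=1 -> matches Orion
  - task 6 (Implement): project_id=3 -> matches Aurora
  - task 7 (Research): project_id=2 -> matches Alpha
  - task 8 (Document): project_id=3 -> matches Aurora
All 8 rows appear; 1 has NULL project.

SQL:
SELECT a.name, b.name AS project
FROM tasks a
LEFT JOIN projects b ON a.project_id = b.id

Result:
name      | project
----------+--------
Test      | Aurora 
Deploy    | NULL   
Plan      | Aurora 
Design    | Alpha  
Refactor  | Orion  
Implement | Aurora 
Research  | Alpha  
Document  | Aurora 


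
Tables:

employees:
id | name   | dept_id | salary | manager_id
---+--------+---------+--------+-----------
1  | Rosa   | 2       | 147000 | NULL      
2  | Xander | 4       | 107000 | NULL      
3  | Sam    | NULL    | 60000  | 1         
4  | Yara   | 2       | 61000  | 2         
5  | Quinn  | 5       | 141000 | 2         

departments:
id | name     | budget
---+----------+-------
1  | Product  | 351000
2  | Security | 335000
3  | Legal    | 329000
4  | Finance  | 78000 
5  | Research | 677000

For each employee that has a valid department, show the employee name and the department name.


INNER JOIN keeps only employees rows whose dept_id matches an id in departments. Walk through each employee:
  - employee 1 (Rosa): dept_id=2 -> matches Security
  - employee 2 (Xander): dept_id=4 -> matches Finance
  - employee 3 (Sam): dept_id=NULL, no match -> dropped
  - employee 4 (Yara): dept_id=2 -> matches Security
  - employee 5 (Quinn): dept_id=5 -> matches Research
So 1 of 5 rows is dropped.

SQL:
SELECT a.name, b.name AS department
FROM employees a
INNER JOIN departments b ON a.dept_id = b.id

Result:
name   | department
-------+-----------
Rosa   | Security  
Xander | Finance   
Yara   | Security  
Quinn  | Research  


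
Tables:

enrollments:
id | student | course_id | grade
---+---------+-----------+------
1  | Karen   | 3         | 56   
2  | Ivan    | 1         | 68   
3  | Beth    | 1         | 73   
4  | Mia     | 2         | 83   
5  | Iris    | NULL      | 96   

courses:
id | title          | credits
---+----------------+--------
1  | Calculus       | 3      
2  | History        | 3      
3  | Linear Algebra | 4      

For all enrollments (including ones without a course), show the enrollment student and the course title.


LEFT JOIN keeps every row from enrollments (the left table); where course_id has no match in courses, the course columns become NULL. Walk through each enrollment:
  - enrollment 1 (Karen): course_id=3 -> matches Linear Algebra
  - enrollment 2 (Ivan): course_id=1 -> matches Calculus
  - enrollment 3 (Beth): course_id=1 -> matches Calculus
  - enrollment 4 (Mia): course_id=2 -> matches History
  - enrollment 5 (Iris): course_id=NULL, no match -> kept with NULL
All 5 rows appear; 1 has NULL course.

SQL:
SELECT a.student, b.title AS course
FROM enrollments a
LEFT JOIN courses b ON a.course_id = b.id

Result:
student | course        
--------+---------------
Karen   | Linear Algebra
Ivan    | Calculus      
Beth    | Calculus      
Mia     | History       
Iris    | NULL          


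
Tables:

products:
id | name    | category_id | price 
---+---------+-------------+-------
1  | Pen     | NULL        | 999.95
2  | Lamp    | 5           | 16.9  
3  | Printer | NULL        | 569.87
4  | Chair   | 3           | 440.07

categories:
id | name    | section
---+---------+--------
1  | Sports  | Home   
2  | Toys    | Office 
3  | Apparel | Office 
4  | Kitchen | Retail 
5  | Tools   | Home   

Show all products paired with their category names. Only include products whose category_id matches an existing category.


INNER JOIN keeps only products rows whose category_id matches an id in categories. Walk through each product:
  - product 1 (Pen): category_id=NULL, no match -> dropped
  - product 2 (Lamp): category_id=5 -> matches Tools
  - product 3 (Printer): category_id=NULL, no match -> dropped
  - product 4 (Chair): category_id=3 -> matches Apparel
So 2 of 4 rows are dropped.

SQL:
SELECT a.name, b.name AS category
FROM products a
INNER JOIN categories b ON a.category_id = b.id

Result:
name  | category
------+---------
Lamp  | Tools   
Chair | Apparel 


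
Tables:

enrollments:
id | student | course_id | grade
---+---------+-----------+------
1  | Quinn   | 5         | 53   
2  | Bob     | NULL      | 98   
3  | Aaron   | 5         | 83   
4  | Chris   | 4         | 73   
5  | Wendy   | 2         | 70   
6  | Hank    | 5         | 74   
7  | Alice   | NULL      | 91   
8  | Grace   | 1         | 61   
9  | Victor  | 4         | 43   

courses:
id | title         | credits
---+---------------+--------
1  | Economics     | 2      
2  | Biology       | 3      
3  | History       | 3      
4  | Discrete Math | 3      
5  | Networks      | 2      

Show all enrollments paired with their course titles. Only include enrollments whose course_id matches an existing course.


INNER JOIN keeps only enrollments rows whose course_id matches an id in courses. Walk through each enrollment:
  - enrollment 1 (Quinn): course_id=5 -> matches Networks
  - enrollment 2 (Bob): course_id=NULL, no match -> dropped
  - enrollment 3 (Aaron): course_id=5 -> matches Networks
  - enrollment 4 (Chris): course_id=4 -> matches Discrete Math
  - enrollment 5 (Wendy): course_id=2 -> matches Biology
  - enrollment 6 (Hank): course_id=5 -> matches Networks
  - enrollment 7 (Alice): course_id=NULL, no match -> dropped
  - enrollment 8 (Grace): course_id=1 -> matches Economics
  - enrollment 9 (Victor): course_id=4 -> matches Discrete Math
So 2 of 9 rows are dropped.

SQL:
SELECT a.student, b.title AS course
FROM enrollments a
INNER JOIN courses b ON a.course_id = b.id

Result:
student | course       
--------+--------------
Quinn   | Networks     
Aaron   | Networks     
Chris   | Discrete Math
Wendy   | Biology      
Hank    | Networks     
Grace   | Economics    
Victor  | Discrete Math


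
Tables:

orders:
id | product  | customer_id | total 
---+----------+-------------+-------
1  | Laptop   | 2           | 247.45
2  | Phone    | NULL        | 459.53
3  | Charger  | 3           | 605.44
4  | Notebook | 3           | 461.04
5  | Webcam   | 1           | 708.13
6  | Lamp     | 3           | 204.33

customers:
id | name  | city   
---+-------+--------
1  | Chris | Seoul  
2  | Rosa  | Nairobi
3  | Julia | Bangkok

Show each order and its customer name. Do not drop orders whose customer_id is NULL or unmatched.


LEFT JOIN keeps every row from orders (the left table); where customer_id has no match in customers, the customer columns become NULL. Walk through each order:
  - order 1 (Laptop): customer_id=2 -> matches Rosa
  - order 2 (Phone): customer_id=NULL, no match -> kept with NULL
  - order 3 (Charger): customer_id=3 -> matches Julia
  - order 4 (Notebook): customer_id=3 -> matches Julia
  - order 5 (Webcam): customer_id=1 -> matches Chris
  - order 6 (Lamp): customer_id=3 -> matches Julia
All 6 rows appear; 1 has NULL customer.

SQL:
SELECT a.product, b.name AS customer
FROM orders a
LEFT JOIN customers b ON a.customer_id = b.id

Result:
product  | customer
---------+---------
Laptop   | Rosa    
Phone    | NULL    
Charger  | Julia   
Notebook | Julia   
Webcam   | Chris   
Lamp     | Julia   


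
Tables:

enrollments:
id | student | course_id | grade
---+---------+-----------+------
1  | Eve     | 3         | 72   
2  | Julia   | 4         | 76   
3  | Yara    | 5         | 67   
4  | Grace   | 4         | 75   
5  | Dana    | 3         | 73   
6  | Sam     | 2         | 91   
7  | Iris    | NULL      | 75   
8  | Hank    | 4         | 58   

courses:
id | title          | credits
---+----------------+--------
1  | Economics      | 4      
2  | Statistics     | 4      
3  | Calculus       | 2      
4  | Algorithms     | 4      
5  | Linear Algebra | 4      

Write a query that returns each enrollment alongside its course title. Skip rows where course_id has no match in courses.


INNER JOIN keeps only enrollments rows whose course_id matches an id in courses. Walk through each enrollment:
  - enrollment 1 (Eve): course_id=3 -> matches Calculus
  - enrollment 2 (Julia): course_id=4 -> matches Algorithms
  - enrollment 3 (Yara): course_id=5 -> matches Linear Algebra
  - enrollment 4 (Grace): course_id=4 -> matches Algorithms
  - enrollment 5 (Dana): course_id=3 -> matches Calculus
  - enrollment 6 (Sam): course_id=2 -> matches Statistics
  - enrollment 7 (Iris): course_id=NULL, no match -> dropped
  - enrollment 8 (Hank): course_id=4 -> matches Algorithms
So 1 of 8 rows is dropped.

SQL:
SELECT a.student, b.title AS course
FROM enrollments a
INNER JOIN courses b ON a.course_id = b.id

Result:
student | course        
--------+---------------
Eve     | Calculus      
Julia   | Algorithms    
Yara    | Linear Algebra
Grace   | Algorithms    
Dana    | Calculus      
Sam     | Statistics    
Hank    | Algorithms    


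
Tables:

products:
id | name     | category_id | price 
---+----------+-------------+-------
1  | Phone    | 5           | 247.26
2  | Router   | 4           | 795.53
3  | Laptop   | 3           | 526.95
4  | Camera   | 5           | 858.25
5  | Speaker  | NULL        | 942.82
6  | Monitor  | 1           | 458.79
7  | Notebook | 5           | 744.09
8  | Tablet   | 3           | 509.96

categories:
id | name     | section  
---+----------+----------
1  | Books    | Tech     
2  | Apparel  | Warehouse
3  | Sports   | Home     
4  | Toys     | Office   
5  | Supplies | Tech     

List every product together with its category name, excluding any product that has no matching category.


INNER JOIN keeps only products rows whose category_id matches an id in categories. Walk through each product:
  - product 1 (Phone): category_id=5 -> matches Supplies
  - product 2 (Router): category_id=4 -> matches Toys
  - product 3 (Laptop): category_id=3 -> matches Sports
  - product 4 (Camera): category_id=5 -> matches Supplies
  - product 5 (Speaker): category_id=NULL, no match -> dropped
  - product 6 (Monitor): category_id=1 -> matches Books
  - product 7 (Notebook): category_id=5 -> matches Supplies
  - product 8 (Tablet): category_id=3 -> matches Sports
So 1 of 8 rows is dropped.

SQL:
SELECT a.name, b.name AS category
FROM products a
INNER JOIN categories b ON a.category_id = b.id

Result:
name     | category
---------+---------
Phone    | Supplies
Router   | Toys    
Laptop   | Sports  
Camera   | Supplies
Monitor  | Books   
Notebook | Supplies
Tablet   | Sports  


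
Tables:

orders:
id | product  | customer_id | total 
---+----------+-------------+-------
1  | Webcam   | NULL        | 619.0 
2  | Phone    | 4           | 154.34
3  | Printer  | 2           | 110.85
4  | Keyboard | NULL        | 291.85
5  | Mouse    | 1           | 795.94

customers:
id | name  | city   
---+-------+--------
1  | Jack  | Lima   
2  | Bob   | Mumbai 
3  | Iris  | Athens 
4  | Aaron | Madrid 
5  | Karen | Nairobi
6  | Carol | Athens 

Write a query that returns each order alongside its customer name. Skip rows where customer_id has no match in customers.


INNER JOIN keeps only orders rows whose customer_id matches an id in customers. Walk through each order:
  - order 1 (Webcam): customer_id=NULL, no match -> dropped
  - order 2 (Phone): customer_id=4 -> matches Aaron
  - order 3 (Printer): customer_id=2 -> matches Bob
  - order 4 (Keyboard): customer_id=NULL, no match -> dropped
  - order 5 (Mouse): customer_id=1 -> matches Jack
So 2 of 5 rows are dropped.

SQL:
SELECT a.product, b.name AS customer
FROM orders a
INNER JOIN customers b ON a.customer_id = b.id

Result:
product | customer
--------+---------
Phone   | Aaron   
Printer | Bob     
Mouse   | Jack    
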